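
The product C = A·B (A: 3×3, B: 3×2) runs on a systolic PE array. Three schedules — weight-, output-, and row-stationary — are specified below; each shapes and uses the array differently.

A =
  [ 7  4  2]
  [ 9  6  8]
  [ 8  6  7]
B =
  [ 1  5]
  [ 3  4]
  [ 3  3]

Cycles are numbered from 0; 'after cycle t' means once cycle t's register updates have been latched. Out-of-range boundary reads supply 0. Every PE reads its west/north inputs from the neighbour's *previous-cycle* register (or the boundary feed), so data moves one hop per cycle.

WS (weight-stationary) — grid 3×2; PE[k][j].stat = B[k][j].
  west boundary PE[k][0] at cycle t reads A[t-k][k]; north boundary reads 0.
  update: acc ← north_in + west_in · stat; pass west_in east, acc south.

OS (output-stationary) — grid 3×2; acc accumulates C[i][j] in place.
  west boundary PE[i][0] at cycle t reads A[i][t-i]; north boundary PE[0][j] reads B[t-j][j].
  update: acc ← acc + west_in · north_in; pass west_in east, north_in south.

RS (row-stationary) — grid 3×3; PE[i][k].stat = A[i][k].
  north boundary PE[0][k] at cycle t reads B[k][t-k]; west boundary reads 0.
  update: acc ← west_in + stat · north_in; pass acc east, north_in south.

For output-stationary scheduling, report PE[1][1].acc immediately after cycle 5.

PE[1][1].acc = 93

Tracing OS — 3×2 array, target PE[1][1]:
  c0 r0c1: 0 / 0 / 0
  c0 r1c0: 0 / 0 / 0
  c0 r1c1: 0 / 0 / 0
  c1 r0c1: 35 / 7 / 5
  c1 r1c0: 9 / 9 / 1
  c1 r1c1: 0 / 0 / 0
  c2 r0c1: 51 / 4 / 4
  c2 r1c0: 27 / 6 / 3
  c2 r1c1: 45 / 9 / 5
  c3 r0c1: 57 / 2 / 3
  c3 r1c0: 51 / 8 / 3
  c3 r1c1: 69 / 6 / 4
  c4 r0c1: 57 / 0 / 0
  c4 r1c0: 51 / 0 / 0
  c4 r1c1: 93 / 8 / 3
  c5 r0c1: 57 / 0 / 0
  c5 r1c0: 51 / 0 / 0
  c5 r1c1: 93 / 0 / 0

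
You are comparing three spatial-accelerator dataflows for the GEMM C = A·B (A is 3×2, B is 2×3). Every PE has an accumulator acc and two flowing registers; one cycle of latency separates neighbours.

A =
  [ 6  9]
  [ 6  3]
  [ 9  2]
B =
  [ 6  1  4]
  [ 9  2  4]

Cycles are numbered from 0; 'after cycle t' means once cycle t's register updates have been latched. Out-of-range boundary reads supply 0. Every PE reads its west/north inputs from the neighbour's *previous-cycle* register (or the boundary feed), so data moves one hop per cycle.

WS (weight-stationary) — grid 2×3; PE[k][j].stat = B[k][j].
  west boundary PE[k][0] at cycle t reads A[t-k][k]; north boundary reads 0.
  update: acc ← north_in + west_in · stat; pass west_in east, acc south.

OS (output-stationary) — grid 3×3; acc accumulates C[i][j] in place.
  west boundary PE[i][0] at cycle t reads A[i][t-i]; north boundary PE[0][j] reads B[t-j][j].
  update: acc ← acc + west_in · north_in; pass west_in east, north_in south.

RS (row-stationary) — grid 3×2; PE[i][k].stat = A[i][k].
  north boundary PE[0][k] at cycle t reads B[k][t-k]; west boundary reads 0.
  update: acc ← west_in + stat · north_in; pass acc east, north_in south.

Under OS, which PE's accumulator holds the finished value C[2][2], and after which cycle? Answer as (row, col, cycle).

Under OS, C[2][2] lands at PE[2][2]:
  c0 r2c2: 0 / 0 / 0
  c1 r2c2: 0 / 0 / 0
  c2 r2c2: 0 / 0 / 0
  c3 r2c2: 0 / 0 / 0
  c4 r2c2: 36 / 9 / 4
  c5 r2c2: 44 / 2 / 4

(row, col, cycle) = (2, 2, 5)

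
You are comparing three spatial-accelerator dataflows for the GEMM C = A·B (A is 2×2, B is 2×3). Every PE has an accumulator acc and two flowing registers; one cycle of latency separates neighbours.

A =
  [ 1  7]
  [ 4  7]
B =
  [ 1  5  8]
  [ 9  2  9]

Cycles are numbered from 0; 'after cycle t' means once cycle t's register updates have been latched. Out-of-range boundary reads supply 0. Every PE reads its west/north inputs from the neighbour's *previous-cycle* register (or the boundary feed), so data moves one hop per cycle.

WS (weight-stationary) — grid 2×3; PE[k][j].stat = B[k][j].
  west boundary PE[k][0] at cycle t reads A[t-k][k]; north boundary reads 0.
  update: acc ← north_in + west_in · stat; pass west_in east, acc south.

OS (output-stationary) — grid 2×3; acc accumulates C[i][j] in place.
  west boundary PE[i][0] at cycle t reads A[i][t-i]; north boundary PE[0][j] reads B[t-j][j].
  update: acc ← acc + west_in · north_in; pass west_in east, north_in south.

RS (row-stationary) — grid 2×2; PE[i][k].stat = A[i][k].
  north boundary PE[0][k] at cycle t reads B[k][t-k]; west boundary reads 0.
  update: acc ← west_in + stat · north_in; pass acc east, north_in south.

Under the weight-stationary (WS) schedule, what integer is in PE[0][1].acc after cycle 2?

WS on a 2×3 grid — tracing PE[0][1] and its feeders:
  c0 r0c0: 1 / 1 / 1
  c0 r0c1: 0 / 0 / 0
  c1 r0c0: 4 / 4 / 4
  c1 r0c1: 5 / 1 / 5
  c2 r0c0: 0 / 0 / 0
  c2 r0c1: 20 / 4 / 20

PE[0][1].acc = 20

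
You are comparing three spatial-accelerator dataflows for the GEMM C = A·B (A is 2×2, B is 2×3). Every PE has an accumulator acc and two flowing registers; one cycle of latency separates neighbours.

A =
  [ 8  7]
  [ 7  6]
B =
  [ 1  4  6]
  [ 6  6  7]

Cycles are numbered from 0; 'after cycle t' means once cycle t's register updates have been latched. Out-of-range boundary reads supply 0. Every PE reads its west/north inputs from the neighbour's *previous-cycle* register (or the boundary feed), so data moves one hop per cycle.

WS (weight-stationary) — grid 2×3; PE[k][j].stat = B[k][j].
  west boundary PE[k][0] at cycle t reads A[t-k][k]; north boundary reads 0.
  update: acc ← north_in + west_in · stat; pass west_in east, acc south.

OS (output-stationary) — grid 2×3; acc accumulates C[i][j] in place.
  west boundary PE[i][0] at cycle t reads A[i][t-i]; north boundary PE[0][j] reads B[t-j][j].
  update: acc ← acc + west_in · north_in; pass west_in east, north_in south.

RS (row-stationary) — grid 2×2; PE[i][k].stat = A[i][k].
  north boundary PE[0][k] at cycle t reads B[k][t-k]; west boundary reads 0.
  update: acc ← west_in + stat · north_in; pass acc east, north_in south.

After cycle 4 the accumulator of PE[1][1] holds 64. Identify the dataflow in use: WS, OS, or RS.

dataflow = OS

WS [2×3] PE[1][1] across cycles:
  after 0 — PE[1][1] acc=0, pass-E 0, pass-S 0
  after 1 — PE[1][1] acc=0, pass-E 0, pass-S 0
  after 2 — PE[1][1] acc=74, pass-E 7, pass-S 74
  after 3 — PE[1][1] acc=64, pass-E 6, pass-S 64
  after 4 — PE[1][1] acc=0, pass-E 0, pass-S 0
OS [2×3] PE[1][1] across cycles:
  after 0 — PE[1][1] acc=0, pass-E 0, pass-S 0
  after 1 — PE[1][1] acc=0, pass-E 0, pass-S 0
  after 2 — PE[1][1] acc=28, pass-E 7, pass-S 4
  after 3 — PE[1][1] acc=64, pass-E 6, pass-S 6
  after 4 — PE[1][1] acc=64, pass-E 0, pass-S 0
RS [2×2] PE[1][1] across cycles:
  after 0 — PE[1][1] acc=0, pass-E 0, pass-S 0
  after 1 — PE[1][1] acc=0, pass-E 0, pass-S 0
  after 2 — PE[1][1] acc=43, pass-E 43, pass-S 6
  after 3 — PE[1][1] acc=64, pass-E 64, pass-S 6
  after 4 — PE[1][1] acc=84, pass-E 84, pass-S 7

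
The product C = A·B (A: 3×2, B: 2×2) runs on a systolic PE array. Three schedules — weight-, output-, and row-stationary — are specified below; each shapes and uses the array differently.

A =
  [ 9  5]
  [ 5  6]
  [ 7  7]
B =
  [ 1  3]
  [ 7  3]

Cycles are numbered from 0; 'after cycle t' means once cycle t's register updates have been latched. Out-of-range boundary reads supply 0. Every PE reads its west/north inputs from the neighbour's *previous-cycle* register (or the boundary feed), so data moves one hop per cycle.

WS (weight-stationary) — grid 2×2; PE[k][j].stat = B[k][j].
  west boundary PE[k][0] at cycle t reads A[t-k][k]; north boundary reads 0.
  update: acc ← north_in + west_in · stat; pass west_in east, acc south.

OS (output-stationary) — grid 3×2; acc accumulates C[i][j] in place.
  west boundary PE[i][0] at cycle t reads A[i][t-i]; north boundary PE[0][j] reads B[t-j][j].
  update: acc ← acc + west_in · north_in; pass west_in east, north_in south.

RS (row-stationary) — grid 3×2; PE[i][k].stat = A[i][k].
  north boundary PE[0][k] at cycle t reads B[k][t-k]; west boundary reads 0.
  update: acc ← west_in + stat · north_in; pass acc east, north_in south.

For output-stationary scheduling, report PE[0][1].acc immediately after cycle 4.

OS (3×2). Following PE[0][1] plus its west/north inputs:
  @0  [0,0]  acc 9  |  →9  ↓1
  @0  [0,1]  acc 0  |  →0  ↓0
  @1  [0,0]  acc 44  |  →5  ↓7
  @1  [0,1]  acc 27  |  →9  ↓3
  @2  [0,0]  acc 44  |  →0  ↓0
  @2  [0,1]  acc 42  |  →5  ↓3
  @3  [0,0]  acc 44  |  →0  ↓0
  @3  [0,1]  acc 42  |  →0  ↓0
  @4  [0,0]  acc 44  |  →0  ↓0
  @4  [0,1]  acc 42  |  →0  ↓0

PE[0][1].acc = 42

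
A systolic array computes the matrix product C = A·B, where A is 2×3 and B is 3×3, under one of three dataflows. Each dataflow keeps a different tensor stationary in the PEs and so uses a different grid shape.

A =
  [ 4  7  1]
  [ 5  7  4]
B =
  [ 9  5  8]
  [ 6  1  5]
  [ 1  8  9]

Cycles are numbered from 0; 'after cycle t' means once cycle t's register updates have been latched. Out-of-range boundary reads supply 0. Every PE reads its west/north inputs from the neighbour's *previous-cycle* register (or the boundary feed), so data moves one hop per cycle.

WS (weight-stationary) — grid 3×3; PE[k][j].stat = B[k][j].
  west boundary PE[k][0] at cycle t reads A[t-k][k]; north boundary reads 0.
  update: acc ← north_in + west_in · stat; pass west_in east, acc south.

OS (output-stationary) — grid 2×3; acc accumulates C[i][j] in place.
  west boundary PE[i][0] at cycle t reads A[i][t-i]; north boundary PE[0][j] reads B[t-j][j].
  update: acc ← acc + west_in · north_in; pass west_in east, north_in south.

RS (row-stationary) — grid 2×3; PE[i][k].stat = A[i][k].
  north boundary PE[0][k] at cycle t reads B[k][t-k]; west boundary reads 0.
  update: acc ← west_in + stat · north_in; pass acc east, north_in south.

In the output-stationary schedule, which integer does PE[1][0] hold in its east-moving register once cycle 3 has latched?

OS on a 2×3 grid — tracing PE[1][0] and its feeders:
  t=0 PE[0][0]: acc=36 h=4 v=9
  t=0 PE[1][0]: acc=0 h=0 v=0
  t=1 PE[0][0]: acc=78 h=7 v=6
  t=1 PE[1][0]: acc=45 h=5 v=9
  t=2 PE[0][0]: acc=79 h=1 v=1
  t=2 PE[1][0]: acc=87 h=7 v=6
  t=3 PE[0][0]: acc=79 h=0 v=0
  t=3 PE[1][0]: acc=91 h=4 v=1

register = 4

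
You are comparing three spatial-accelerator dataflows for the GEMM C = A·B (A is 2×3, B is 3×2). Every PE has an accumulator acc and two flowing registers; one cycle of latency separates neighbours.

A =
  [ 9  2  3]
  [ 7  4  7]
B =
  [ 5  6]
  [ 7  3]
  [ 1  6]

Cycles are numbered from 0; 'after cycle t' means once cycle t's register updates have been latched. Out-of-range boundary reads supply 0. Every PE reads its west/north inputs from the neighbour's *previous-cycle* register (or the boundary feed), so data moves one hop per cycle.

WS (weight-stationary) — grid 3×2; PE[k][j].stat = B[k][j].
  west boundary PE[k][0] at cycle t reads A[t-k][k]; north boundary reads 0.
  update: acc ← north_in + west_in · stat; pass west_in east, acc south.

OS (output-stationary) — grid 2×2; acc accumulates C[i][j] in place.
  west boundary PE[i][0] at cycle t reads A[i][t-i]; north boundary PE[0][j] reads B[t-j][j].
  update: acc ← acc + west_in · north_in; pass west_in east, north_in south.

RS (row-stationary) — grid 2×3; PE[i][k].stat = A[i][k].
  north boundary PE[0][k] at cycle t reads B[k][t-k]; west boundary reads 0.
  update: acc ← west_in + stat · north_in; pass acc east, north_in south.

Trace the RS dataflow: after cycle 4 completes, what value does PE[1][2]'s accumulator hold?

PE[1][2].acc = 96

RS (2×3). Following PE[1][2] plus its west/north inputs:
  cycle 0: PE[0][2] → acc 0, east 0, south 0
  cycle 0: PE[1][1] → acc 0, east 0, south 0
  cycle 0: PE[1][2] → acc 0, east 0, south 0
  cycle 1: PE[0][2] → acc 0, east 0, south 0
  cycle 1: PE[1][1] → acc 0, east 0, south 0
  cycle 1: PE[1][2] → acc 0, east 0, south 0
  cycle 2: PE[0][2] → acc 62, east 62, south 1
  cycle 2: PE[1][1] → acc 63, east 63, south 7
  cycle 2: PE[1][2] → acc 0, east 0, south 0
  cycle 3: PE[0][2] → acc 78, east 78, south 6
  cycle 3: PE[1][1] → acc 54, east 54, south 3
  cycle 3: PE[1][2] → acc 70, east 70, south 1
  cycle 4: PE[0][2] → acc 0, east 0, south 0
  cycle 4: PE[1][1] → acc 0, east 0, south 0
  cycle 4: PE[1][2] → acc 96, east 96, south 6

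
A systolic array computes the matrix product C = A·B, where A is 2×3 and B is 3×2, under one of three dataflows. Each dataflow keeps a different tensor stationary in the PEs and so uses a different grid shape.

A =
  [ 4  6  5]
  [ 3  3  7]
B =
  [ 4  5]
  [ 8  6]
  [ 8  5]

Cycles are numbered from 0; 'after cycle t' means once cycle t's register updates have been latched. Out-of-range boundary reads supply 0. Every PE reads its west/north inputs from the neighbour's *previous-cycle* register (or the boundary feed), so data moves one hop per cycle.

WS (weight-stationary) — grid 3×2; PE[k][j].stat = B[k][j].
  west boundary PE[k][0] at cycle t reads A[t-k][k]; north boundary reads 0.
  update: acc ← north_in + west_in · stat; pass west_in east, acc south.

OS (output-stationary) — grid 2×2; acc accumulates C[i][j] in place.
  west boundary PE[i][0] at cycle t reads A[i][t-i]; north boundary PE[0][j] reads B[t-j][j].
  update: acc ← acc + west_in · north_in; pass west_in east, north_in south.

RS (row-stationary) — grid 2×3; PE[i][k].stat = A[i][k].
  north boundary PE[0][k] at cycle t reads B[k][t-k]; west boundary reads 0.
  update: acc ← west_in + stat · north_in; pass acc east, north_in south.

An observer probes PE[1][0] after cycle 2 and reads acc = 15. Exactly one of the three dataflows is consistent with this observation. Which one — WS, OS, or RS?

dataflow = RS

WS (3×2 grid), PE[1][0]:
  0: (1,0).acc=0  regs=<0,0>
  1: (1,0).acc=64  regs=<6,64>
  2: (1,0).acc=36  regs=<3,36>
OS (2×2 grid), PE[1][0]:
  0: (1,0).acc=0  regs=<0,0>
  1: (1,0).acc=12  regs=<3,4>
  2: (1,0).acc=36  regs=<3,8>
RS (2×3 grid), PE[1][0]:
  0: (1,0).acc=0  regs=<0,0>
  1: (1,0).acc=12  regs=<12,4>
  2: (1,0).acc=15  regs=<15,5>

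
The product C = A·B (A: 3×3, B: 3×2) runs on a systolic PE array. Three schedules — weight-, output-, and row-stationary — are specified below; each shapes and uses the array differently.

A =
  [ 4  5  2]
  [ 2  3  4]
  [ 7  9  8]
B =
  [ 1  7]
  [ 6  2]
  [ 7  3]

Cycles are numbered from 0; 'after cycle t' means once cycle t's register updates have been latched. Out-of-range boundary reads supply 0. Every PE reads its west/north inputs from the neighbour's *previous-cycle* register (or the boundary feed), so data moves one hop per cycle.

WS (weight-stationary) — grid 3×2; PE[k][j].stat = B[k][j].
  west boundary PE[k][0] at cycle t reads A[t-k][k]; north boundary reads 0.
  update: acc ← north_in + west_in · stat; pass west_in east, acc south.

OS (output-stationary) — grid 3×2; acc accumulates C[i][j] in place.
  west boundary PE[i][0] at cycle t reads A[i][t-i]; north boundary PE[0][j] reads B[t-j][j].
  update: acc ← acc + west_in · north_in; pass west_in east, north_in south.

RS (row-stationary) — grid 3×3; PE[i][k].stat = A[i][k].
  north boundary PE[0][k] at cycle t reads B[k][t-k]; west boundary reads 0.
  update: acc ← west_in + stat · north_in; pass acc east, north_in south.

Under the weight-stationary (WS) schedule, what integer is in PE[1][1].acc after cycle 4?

WS (3×2). Following PE[1][1] plus its west/north inputs:
  step 0 · PE0,1: acc=0; fwd→0 fwd↓0
  step 0 · PE1,0: acc=0; fwd→0 fwd↓0
  step 0 · PE1,1: acc=0; fwd→0 fwd↓0
  step 1 · PE0,1: acc=28; fwd→4 fwd↓28
  step 1 · PE1,0: acc=34; fwd→5 fwd↓34
  step 1 · PE1,1: acc=0; fwd→0 fwd↓0
  step 2 · PE0,1: acc=14; fwd→2 fwd↓14
  step 2 · PE1,0: acc=20; fwd→3 fwd↓20
  step 2 · PE1,1: acc=38; fwd→5 fwd↓38
  step 3 · PE0,1: acc=49; fwd→7 fwd↓49
  step 3 · PE1,0: acc=61; fwd→9 fwd↓61
  step 3 · PE1,1: acc=20; fwd→3 fwd↓20
  step 4 · PE0,1: acc=0; fwd→0 fwd↓0
  step 4 · PE1,0: acc=0; fwd→0 fwd↓0
  step 4 · PE1,1: acc=67; fwd→9 fwd↓67

PE[1][1].acc = 67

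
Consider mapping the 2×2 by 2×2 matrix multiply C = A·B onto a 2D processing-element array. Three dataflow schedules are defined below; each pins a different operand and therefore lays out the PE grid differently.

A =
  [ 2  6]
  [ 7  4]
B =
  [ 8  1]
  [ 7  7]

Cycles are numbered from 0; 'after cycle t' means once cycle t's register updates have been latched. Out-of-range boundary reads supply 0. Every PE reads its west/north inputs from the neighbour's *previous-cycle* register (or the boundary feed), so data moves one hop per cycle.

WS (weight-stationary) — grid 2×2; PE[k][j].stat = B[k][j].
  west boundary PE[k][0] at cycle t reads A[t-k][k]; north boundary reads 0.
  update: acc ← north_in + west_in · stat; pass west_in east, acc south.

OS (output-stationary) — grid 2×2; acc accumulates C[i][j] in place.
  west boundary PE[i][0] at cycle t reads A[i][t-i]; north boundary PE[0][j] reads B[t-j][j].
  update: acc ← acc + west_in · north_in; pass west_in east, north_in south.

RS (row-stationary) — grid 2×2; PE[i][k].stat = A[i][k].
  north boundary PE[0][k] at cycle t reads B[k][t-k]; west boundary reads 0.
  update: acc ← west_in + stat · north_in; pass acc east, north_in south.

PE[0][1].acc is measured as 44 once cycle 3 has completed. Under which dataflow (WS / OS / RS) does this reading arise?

dataflow = OS

WS [2×2] PE[0][1] across cycles:
  step 0 · PE0,1: acc=0; fwd→0 fwd↓0
  step 1 · PE0,1: acc=2; fwd→2 fwd↓2
  step 2 · PE0,1: acc=7; fwd→7 fwd↓7
  step 3 · PE0,1: acc=0; fwd→0 fwd↓0
OS [2×2] PE[0][1] across cycles:
  step 0 · PE0,1: acc=0; fwd→0 fwd↓0
  step 1 · PE0,1: acc=2; fwd→2 fwd↓1
  step 2 · PE0,1: acc=44; fwd→6 fwd↓7
  step 3 · PE0,1: acc=44; fwd→0 fwd↓0
RS [2×2] PE[0][1] across cycles:
  step 0 · PE0,1: acc=0; fwd→0 fwd↓0
  step 1 · PE0,1: acc=58; fwd→58 fwd↓7
  step 2 · PE0,1: acc=44; fwd→44 fwd↓7
  step 3 · PE0,1: acc=0; fwd→0 fwd↓0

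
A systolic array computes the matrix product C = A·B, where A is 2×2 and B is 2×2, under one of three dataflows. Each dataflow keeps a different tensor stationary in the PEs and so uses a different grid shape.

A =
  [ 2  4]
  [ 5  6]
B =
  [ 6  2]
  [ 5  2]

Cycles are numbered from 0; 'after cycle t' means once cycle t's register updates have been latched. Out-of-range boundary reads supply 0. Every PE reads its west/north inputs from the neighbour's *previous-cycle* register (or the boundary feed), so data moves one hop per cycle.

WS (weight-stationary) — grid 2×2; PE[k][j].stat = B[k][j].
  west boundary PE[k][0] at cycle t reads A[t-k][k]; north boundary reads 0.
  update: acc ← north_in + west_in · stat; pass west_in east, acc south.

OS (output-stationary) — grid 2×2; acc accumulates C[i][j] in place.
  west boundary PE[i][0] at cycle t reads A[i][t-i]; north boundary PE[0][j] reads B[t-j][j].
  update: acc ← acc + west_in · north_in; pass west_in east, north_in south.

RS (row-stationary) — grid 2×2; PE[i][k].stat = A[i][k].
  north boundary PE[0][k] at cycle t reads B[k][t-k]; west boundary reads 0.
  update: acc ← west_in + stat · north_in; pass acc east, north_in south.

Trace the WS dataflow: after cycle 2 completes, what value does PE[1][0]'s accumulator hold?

WS on a 2×2 grid — tracing PE[1][0] and its feeders:
  after 0 — PE[0][0] acc=12, pass-E 2, pass-S 12
  after 0 — PE[1][0] acc=0, pass-E 0, pass-S 0
  after 1 — PE[0][0] acc=30, pass-E 5, pass-S 30
  after 1 — PE[1][0] acc=32, pass-E 4, pass-S 32
  after 2 — PE[0][0] acc=0, pass-E 0, pass-S 0
  after 2 — PE[1][0] acc=60, pass-E 6, pass-S 60

PE[1][0].acc = 60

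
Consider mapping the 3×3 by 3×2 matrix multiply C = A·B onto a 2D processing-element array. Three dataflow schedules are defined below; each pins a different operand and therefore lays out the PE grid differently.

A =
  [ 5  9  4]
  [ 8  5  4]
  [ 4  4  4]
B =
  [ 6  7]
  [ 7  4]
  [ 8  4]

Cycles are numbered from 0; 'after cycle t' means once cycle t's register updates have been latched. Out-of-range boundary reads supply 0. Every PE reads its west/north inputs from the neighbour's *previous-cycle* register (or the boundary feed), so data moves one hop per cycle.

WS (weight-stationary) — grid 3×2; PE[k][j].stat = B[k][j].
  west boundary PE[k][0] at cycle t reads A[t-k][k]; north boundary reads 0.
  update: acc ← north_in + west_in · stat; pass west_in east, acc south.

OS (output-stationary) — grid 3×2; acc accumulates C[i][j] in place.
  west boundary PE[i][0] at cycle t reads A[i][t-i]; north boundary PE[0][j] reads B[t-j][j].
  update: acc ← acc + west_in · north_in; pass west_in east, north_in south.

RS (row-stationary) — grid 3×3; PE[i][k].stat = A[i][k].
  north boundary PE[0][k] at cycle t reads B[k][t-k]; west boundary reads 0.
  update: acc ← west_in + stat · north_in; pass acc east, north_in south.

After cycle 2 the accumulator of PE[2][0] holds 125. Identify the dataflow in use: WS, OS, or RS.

Under WS (3×2), PE[2][0]:
  cycle 0: PE[2][0] → acc 0, east 0, south 0
  cycle 1: PE[2][0] → acc 0, east 0, south 0
  cycle 2: PE[2][0] → acc 125, east 4, south 125
Under OS (3×2), PE[2][0]:
  cycle 0: PE[2][0] → acc 0, east 0, south 0
  cycle 1: PE[2][0] → acc 0, east 0, south 0
  cycle 2: PE[2][0] → acc 24, east 4, south 6
Under RS (3×3), PE[2][0]:
  cycle 0: PE[2][0] → acc 0, east 0, south 0
  cycle 1: PE[2][0] → acc 0, east 0, south 0
  cycle 2: PE[2][0] → acc 24, east 24, south 6

dataflow = WS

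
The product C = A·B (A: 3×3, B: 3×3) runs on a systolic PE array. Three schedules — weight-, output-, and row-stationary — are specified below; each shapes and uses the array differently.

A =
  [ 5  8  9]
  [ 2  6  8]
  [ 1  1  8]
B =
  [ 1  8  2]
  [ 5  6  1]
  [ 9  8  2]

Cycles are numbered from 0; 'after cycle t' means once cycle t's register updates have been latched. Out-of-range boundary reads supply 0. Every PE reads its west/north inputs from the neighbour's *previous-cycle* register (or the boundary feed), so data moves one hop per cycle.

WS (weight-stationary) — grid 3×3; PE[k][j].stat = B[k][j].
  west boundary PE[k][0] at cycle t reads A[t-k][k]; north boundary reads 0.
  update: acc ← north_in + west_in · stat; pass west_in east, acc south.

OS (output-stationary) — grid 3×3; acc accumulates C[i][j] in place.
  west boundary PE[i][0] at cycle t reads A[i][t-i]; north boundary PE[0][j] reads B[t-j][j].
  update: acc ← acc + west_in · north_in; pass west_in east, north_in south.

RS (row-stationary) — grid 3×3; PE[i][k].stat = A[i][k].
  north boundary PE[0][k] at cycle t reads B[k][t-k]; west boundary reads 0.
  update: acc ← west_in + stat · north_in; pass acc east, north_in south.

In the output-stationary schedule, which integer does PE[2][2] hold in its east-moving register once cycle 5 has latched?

OS 3×3: PE[2][2] cycle-by-cycle (with neighbour feeds):
  cycle 0: PE[1][2] → acc 0, east 0, south 0
  cycle 0: PE[2][1] → acc 0, east 0, south 0
  cycle 0: PE[2][2] → acc 0, east 0, south 0
  cycle 1: PE[1][2] → acc 0, east 0, south 0
  cycle 1: PE[2][1] → acc 0, east 0, south 0
  cycle 1: PE[2][2] → acc 0, east 0, south 0
  cycle 2: PE[1][2] → acc 0, east 0, south 0
  cycle 2: PE[2][1] → acc 0, east 0, south 0
  cycle 2: PE[2][2] → acc 0, east 0, south 0
  cycle 3: PE[1][2] → acc 4, east 2, south 2
  cycle 3: PE[2][1] → acc 8, east 1, south 8
  cycle 3: PE[2][2] → acc 0, east 0, south 0
  cycle 4: PE[1][2] → acc 10, east 6, south 1
  cycle 4: PE[2][1] → acc 14, east 1, south 6
  cycle 4: PE[2][2] → acc 2, east 1, south 2
  cycle 5: PE[1][2] → acc 26, east 8, south 2
  cycle 5: PE[2][1] → acc 78, east 8, south 8
  cycle 5: PE[2][2] → acc 3, east 1, south 1

register = 1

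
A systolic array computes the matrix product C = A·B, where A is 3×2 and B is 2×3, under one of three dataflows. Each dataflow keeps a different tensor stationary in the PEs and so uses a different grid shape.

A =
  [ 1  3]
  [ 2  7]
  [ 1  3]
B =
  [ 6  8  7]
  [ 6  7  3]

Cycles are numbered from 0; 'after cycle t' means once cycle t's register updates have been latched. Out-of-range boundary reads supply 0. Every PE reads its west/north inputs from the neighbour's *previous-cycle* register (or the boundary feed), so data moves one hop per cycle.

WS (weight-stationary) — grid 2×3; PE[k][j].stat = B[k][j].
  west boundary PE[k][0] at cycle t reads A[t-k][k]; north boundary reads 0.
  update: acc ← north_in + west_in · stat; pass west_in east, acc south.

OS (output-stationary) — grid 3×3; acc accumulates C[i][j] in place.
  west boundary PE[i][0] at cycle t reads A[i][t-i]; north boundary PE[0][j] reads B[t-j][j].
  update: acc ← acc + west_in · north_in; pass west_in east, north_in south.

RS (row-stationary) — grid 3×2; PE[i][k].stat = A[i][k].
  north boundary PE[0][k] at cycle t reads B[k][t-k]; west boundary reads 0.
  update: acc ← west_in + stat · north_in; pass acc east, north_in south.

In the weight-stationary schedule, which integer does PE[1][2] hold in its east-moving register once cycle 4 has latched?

register = 7

WS (2×3). Following PE[1][2] plus its west/north inputs:
  after 0 — PE[0][2] acc=0, pass-E 0, pass-S 0
  after 0 — PE[1][1] acc=0, pass-E 0, pass-S 0
  after 0 — PE[1][2] acc=0, pass-E 0, pass-S 0
  after 1 — PE[0][2] acc=0, pass-E 0, pass-S 0
  after 1 — PE[1][1] acc=0, pass-E 0, pass-S 0
  after 1 — PE[1][2] acc=0, pass-E 0, pass-S 0
  after 2 — PE[0][2] acc=7, pass-E 1, pass-S 7
  after 2 — PE[1][1] acc=29, pass-E 3, pass-S 29
  after 2 — PE[1][2] acc=0, pass-E 0, pass-S 0
  after 3 — PE[0][2] acc=14, pass-E 2, pass-S 14
  after 3 — PE[1][1] acc=65, pass-E 7, pass-S 65
  after 3 — PE[1][2] acc=16, pass-E 3, pass-S 16
  after 4 — PE[0][2] acc=7, pass-E 1, pass-S 7
  after 4 — PE[1][1] acc=29, pass-E 3, pass-S 29
  after 4 — PE[1][2] acc=35, pass-E 7, pass-S 35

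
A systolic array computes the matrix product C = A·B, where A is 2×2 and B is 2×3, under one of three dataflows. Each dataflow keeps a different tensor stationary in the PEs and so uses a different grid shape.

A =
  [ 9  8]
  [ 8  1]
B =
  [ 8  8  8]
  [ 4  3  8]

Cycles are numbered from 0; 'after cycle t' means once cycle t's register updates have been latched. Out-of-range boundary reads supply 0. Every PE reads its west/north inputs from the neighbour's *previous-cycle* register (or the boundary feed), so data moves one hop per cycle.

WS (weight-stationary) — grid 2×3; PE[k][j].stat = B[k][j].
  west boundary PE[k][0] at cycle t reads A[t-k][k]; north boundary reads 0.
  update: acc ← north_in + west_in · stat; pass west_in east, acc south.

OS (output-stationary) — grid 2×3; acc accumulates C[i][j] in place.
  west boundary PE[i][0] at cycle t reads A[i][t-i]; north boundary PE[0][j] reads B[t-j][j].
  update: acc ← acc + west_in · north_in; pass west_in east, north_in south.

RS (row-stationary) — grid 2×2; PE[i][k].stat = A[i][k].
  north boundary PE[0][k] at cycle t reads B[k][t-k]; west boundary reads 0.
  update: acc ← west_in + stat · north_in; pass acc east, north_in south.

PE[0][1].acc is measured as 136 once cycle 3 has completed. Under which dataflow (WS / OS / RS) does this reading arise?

WS [2×3] PE[0][1] across cycles:
  c0 r0c1: 0 / 0 / 0
  c1 r0c1: 72 / 9 / 72
  c2 r0c1: 64 / 8 / 64
  c3 r0c1: 0 / 0 / 0
OS [2×3] PE[0][1] across cycles:
  c0 r0c1: 0 / 0 / 0
  c1 r0c1: 72 / 9 / 8
  c2 r0c1: 96 / 8 / 3
  c3 r0c1: 96 / 0 / 0
RS [2×2] PE[0][1] across cycles:
  c0 r0c1: 0 / 0 / 0
  c1 r0c1: 104 / 104 / 4
  c2 r0c1: 96 / 96 / 3
  c3 r0c1: 136 / 136 / 8

dataflow = RS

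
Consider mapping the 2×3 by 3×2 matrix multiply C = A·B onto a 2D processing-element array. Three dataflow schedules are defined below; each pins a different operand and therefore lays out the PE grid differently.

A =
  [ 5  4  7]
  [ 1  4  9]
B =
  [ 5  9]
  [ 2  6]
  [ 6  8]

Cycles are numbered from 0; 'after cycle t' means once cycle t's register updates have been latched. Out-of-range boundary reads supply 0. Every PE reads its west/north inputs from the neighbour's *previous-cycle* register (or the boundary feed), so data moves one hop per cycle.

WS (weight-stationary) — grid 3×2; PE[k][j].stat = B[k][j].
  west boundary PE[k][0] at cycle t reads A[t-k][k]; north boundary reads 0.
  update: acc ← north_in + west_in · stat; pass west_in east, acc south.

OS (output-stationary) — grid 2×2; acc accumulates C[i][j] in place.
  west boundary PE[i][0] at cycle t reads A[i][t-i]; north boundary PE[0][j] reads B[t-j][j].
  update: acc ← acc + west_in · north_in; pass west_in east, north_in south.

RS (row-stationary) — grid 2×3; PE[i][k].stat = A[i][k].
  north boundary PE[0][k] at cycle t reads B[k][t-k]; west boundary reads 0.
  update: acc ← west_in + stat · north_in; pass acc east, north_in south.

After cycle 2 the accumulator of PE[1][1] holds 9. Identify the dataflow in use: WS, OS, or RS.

WS (3×2 grid), PE[1][1]:
  @0  [1,1]  acc 0  |  →0  ↓0
  @1  [1,1]  acc 0  |  →0  ↓0
  @2  [1,1]  acc 69  |  →4  ↓69
OS (2×2 grid), PE[1][1]:
  @0  [1,1]  acc 0  |  →0  ↓0
  @1  [1,1]  acc 0  |  →0  ↓0
  @2  [1,1]  acc 9  |  →1  ↓9
RS (2×3 grid), PE[1][1]:
  @0  [1,1]  acc 0  |  →0  ↓0
  @1  [1,1]  acc 0  |  →0  ↓0
  @2  [1,1]  acc 13  |  →13  ↓2

dataflow = OS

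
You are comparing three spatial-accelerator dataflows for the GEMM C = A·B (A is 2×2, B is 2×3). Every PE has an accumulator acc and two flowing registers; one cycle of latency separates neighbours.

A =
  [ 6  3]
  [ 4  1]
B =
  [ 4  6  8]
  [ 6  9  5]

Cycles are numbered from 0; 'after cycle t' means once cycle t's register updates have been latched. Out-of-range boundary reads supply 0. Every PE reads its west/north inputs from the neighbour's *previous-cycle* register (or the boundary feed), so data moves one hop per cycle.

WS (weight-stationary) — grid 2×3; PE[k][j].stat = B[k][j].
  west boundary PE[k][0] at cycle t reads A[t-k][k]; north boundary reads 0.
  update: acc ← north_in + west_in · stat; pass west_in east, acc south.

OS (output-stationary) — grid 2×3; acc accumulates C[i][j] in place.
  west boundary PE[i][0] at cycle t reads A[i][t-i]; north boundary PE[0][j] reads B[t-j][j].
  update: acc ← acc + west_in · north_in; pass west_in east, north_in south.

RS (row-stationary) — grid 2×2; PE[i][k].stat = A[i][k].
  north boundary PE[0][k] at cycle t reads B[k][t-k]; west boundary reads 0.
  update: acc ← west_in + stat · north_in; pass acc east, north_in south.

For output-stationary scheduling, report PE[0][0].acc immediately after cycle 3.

PE[0][0].acc = 42

OS (2×3). Following PE[0][0] plus its west/north inputs:
  0: (0,0).acc=24  regs=<6,4>
  1: (0,0).acc=42  regs=<3,6>
  2: (0,0).acc=42  regs=<0,0>
  3: (0,0).acc=42  regs=<0,0>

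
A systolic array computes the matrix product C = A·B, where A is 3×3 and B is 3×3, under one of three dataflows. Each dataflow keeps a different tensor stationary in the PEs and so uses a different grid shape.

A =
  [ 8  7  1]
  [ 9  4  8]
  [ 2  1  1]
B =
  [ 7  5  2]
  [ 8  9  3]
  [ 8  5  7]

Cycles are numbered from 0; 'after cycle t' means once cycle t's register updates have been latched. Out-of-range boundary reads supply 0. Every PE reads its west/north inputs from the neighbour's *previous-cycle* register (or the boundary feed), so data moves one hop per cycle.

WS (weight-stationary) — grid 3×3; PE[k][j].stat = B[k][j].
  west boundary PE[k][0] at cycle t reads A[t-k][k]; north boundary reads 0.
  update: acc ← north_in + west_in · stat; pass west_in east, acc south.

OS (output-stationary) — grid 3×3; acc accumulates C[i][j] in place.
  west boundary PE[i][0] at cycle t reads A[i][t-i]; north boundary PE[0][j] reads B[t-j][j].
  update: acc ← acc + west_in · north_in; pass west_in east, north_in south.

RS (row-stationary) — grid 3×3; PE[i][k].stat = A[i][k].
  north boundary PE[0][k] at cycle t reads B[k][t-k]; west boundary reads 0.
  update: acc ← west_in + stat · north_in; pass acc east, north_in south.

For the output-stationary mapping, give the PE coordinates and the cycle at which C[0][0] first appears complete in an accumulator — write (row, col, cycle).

(row, col, cycle) = (0, 0, 2)

Under OS, C[0][0] lands at PE[0][0]:
  after 0 — PE[0][0] acc=56, pass-E 8, pass-S 7
  after 1 — PE[0][0] acc=112, pass-E 7, pass-S 8
  after 2 — PE[0][0] acc=120, pass-E 1, pass-S 8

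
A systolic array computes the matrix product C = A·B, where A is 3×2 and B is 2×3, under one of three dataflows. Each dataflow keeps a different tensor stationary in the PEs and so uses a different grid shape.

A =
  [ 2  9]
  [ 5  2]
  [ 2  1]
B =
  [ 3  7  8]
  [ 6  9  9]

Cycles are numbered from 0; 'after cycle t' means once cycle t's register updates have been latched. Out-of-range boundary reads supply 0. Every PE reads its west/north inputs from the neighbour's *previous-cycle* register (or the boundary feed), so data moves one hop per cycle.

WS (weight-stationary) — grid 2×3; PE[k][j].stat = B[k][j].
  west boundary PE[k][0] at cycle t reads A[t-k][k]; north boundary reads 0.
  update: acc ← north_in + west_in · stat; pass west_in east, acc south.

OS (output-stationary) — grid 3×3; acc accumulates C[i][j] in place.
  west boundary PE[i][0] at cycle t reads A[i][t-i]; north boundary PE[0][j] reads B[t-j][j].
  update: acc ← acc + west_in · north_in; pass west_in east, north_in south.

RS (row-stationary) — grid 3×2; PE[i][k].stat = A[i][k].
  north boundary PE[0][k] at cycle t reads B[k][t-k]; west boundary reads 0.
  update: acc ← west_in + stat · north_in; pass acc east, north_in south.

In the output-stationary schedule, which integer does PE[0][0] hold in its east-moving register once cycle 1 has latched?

register = 9

OS (3×3). Following PE[0][0] plus its west/north inputs:
  0: (0,0).acc=6  regs=<2,3>
  1: (0,0).acc=60  regs=<9,6>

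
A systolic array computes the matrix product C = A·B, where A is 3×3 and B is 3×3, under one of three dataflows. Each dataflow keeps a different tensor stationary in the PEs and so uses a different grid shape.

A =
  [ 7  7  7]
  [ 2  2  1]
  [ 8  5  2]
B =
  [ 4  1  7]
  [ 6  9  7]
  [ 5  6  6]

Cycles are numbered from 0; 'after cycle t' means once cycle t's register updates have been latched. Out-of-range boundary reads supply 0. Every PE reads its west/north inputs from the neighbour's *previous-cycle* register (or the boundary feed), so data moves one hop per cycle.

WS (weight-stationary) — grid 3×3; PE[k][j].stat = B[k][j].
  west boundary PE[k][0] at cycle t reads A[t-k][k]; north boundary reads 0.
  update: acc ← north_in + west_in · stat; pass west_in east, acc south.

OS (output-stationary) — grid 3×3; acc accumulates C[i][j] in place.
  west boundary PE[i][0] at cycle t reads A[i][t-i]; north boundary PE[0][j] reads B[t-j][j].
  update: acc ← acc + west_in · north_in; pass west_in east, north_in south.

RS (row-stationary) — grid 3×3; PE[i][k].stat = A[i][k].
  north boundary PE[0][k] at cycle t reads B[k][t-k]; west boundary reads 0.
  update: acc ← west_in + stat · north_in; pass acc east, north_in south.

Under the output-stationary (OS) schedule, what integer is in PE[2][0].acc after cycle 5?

PE[2][0].acc = 72

OS on a 3×3 grid — tracing PE[2][0] and its feeders:
  [0] (1,0) acc=0 (h:0 v:0)
  [0] (2,0) acc=0 (h:0 v:0)
  [1] (1,0) acc=8 (h:2 v:4)
  [1] (2,0) acc=0 (h:0 v:0)
  [2] (1,0) acc=20 (h:2 v:6)
  [2] (2,0) acc=32 (h:8 v:4)
  [3] (1,0) acc=25 (h:1 v:5)
  [3] (2,0) acc=62 (h:5 v:6)
  [4] (1,0) acc=25 (h:0 v:0)
  [4] (2,0) acc=72 (h:2 v:5)
  [5] (1,0) acc=25 (h:0 v:0)
  [5] (2,0) acc=72 (h:0 v:0)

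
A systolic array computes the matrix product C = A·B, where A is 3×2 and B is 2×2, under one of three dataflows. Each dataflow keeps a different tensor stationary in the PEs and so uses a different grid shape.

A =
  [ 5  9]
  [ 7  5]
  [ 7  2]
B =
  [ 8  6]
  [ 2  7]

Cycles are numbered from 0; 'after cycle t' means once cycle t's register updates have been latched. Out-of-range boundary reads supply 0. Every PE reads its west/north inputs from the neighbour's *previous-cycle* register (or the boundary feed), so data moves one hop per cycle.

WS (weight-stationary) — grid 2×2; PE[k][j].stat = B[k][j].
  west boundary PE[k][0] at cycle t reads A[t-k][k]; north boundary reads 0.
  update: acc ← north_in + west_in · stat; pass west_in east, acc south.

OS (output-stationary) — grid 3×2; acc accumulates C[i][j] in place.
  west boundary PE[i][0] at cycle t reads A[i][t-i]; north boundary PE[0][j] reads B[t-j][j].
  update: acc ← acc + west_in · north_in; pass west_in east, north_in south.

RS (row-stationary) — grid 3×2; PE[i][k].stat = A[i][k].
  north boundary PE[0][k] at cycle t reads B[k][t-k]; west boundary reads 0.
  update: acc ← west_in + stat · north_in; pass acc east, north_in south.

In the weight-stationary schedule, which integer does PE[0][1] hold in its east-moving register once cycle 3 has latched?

Tracing WS — 2×2 array, target PE[0][1]:
  cycle 0: PE[0][0] → acc 40, east 5, south 40
  cycle 0: PE[0][1] → acc 0, east 0, south 0
  cycle 1: PE[0][0] → acc 56, east 7, south 56
  cycle 1: PE[0][1] → acc 30, east 5, south 30
  cycle 2: PE[0][0] → acc 56, east 7, south 56
  cycle 2: PE[0][1] → acc 42, east 7, south 42
  cycle 3: PE[0][0] → acc 0, east 0, south 0
  cycle 3: PE[0][1] → acc 42, east 7, south 42

register = 7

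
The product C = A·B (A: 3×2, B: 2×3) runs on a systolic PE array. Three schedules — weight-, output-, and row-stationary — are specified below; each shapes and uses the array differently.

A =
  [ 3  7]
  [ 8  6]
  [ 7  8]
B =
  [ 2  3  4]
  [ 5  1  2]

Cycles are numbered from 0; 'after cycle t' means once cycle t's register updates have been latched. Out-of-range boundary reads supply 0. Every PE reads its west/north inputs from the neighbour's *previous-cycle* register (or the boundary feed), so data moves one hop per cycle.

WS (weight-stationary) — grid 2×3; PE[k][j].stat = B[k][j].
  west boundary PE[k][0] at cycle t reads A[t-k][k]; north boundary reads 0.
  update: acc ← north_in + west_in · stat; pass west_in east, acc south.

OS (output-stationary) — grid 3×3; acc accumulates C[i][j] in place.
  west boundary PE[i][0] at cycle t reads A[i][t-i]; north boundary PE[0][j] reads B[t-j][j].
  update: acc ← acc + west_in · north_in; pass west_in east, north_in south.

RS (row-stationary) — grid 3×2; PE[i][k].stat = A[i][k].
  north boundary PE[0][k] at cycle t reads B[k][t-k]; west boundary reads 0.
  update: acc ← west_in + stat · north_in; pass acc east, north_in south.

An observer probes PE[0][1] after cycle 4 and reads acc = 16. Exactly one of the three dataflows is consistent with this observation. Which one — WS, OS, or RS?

dataflow = OS

Under WS (2×3), PE[0][1]:
  [0] (0,1) acc=0 (h:0 v:0)
  [1] (0,1) acc=9 (h:3 v:9)
  [2] (0,1) acc=24 (h:8 v:24)
  [3] (0,1) acc=21 (h:7 v:21)
  [4] (0,1) acc=0 (h:0 v:0)
Under OS (3×3), PE[0][1]:
  [0] (0,1) acc=0 (h:0 v:0)
  [1] (0,1) acc=9 (h:3 v:3)
  [2] (0,1) acc=16 (h:7 v:1)
  [3] (0,1) acc=16 (h:0 v:0)
  [4] (0,1) acc=16 (h:0 v:0)
Under RS (3×2), PE[0][1]:
  [0] (0,1) acc=0 (h:0 v:0)
  [1] (0,1) acc=41 (h:41 v:5)
  [2] (0,1) acc=16 (h:16 v:1)
  [3] (0,1) acc=26 (h:26 v:2)
  [4] (0,1) acc=0 (h:0 v:0)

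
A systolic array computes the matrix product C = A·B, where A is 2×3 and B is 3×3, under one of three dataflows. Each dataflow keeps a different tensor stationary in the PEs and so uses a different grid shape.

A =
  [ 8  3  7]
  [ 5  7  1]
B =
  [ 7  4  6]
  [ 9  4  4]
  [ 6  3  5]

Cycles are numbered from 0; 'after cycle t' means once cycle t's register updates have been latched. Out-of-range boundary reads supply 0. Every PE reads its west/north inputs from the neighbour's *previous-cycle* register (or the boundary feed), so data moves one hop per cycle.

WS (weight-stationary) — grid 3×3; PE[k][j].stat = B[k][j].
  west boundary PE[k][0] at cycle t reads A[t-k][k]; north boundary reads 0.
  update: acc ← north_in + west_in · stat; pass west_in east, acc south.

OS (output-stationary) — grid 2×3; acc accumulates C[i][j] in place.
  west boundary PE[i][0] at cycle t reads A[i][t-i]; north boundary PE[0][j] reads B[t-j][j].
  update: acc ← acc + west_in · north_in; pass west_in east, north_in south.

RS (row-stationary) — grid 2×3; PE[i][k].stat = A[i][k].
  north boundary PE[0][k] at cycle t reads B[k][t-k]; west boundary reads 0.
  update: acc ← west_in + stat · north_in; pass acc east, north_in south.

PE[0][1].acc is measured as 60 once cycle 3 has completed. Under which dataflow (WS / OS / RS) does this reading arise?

dataflow = RS

— WS: 3×3; PE[0][1] trace:
  @0  [0,1]  acc 0  |  →0  ↓0
  @1  [0,1]  acc 32  |  →8  ↓32
  @2  [0,1]  acc 20  |  →5  ↓20
  @3  [0,1]  acc 0  |  →0  ↓0
— OS: 2×3; PE[0][1] trace:
  @0  [0,1]  acc 0  |  →0  ↓0
  @1  [0,1]  acc 32  |  →8  ↓4
  @2  [0,1]  acc 44  |  →3  ↓4
  @3  [0,1]  acc 65  |  →7  ↓3
— RS: 2×3; PE[0][1] trace:
  @0  [0,1]  acc 0  |  →0  ↓0
  @1  [0,1]  acc 83  |  →83  ↓9
  @2  [0,1]  acc 44  |  →44  ↓4
  @3  [0,1]  acc 60  |  →60  ↓4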